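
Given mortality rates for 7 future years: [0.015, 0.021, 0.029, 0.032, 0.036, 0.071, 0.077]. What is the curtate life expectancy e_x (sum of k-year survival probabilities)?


e_x = sum_{k=1}^{n} k_p_x
k_p_x values:
  1_p_x = 0.985
  2_p_x = 0.964315
  3_p_x = 0.93635
  4_p_x = 0.906387
  5_p_x = 0.873757
  6_p_x = 0.81172
  7_p_x = 0.749218
e_x = 6.2267


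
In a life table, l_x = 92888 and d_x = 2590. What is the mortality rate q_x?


q_x = d_x / l_x
= 2590 / 92888
= 0.0279


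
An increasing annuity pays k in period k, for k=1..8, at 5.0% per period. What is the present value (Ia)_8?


(Ia)_n = sum_{k=1}^{n} k * v^k, v = 1/(1+i)
v = 0.952381
Sum computed term by term:
(Ia)_8 = 27.4332


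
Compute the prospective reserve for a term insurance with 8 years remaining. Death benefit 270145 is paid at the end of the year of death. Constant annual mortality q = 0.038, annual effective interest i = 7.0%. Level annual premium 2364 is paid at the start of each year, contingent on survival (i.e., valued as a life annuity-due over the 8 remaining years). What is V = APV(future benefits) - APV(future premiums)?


v = 1/(1+i) = 0.934579
APV(future benefits) per unit = sum_{k=0}^{7} k_p_x * q * v^(k+1) = 0.201645
APV(future benefits) = 270145 * 0.201645 = 54473.3463
Life annuity-due factor ä_{x:8} = sum_{k=0}^{7} k_p_x * v^k = 5.677894
APV(future premiums) = 2364 * 5.677894 = 13422.5421
V = 54473.3463 - 13422.5421
= 41050.8042


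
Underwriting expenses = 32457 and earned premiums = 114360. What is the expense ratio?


Expense ratio = expenses / premiums
= 32457 / 114360
= 0.2838


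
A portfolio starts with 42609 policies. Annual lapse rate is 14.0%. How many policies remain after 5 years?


remaining = initial * (1 - lapse)^years
= 42609 * (1 - 0.14)^5
= 42609 * 0.470427
= 20044.4248


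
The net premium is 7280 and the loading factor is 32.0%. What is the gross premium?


Gross = net * (1 + loading)
= 7280 * (1 + 0.32)
= 7280 * 1.32
= 9609.6


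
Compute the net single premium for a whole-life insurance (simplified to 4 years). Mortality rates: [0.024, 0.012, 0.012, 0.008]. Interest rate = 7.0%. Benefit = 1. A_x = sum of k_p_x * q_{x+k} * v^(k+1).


v = 0.934579
Year 0: k_p_x=1.0, q=0.024, term=0.02243
Year 1: k_p_x=0.976, q=0.012, term=0.01023
Year 2: k_p_x=0.964288, q=0.012, term=0.009446
Year 3: k_p_x=0.952717, q=0.008, term=0.005815
A_x = 0.0479


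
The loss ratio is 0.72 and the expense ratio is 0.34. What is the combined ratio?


Combined ratio = loss ratio + expense ratio
= 0.72 + 0.34
= 1.06


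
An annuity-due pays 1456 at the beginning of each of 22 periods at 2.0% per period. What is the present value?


PV_due = PMT * (1-(1+i)^(-n))/i * (1+i)
PV_immediate = 25710.1182
PV_due = 25710.1182 * 1.02
= 26224.3205


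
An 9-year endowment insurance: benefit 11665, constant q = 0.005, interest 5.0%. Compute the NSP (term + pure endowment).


Term component = 407.029
Pure endowment = 9_p_x * v^9 * benefit = 0.95589 * 0.644609 * 11665 = 7187.6807
NSP = 7594.7098


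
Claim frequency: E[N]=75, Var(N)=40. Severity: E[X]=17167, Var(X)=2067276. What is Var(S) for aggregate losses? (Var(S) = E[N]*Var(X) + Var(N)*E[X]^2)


Var(S) = E[N]*Var(X) + Var(N)*E[X]^2
= 75*2067276 + 40*17167^2
= 155045700 + 11788235560
= 1.1943e+10


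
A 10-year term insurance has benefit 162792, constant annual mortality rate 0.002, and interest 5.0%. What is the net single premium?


NSP = benefit * sum_{k=0}^{n-1} k_p_x * q * v^(k+1)
With constant q=0.002, v=0.952381
Sum = 0.015318
NSP = 162792 * 0.015318
= 2493.5671


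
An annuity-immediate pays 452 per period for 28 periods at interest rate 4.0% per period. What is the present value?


PV = PMT * (1 - (1+i)^(-n)) / i
= 452 * (1 - (1+0.04)^(-28)) / 0.04
= 452 * (1 - 0.333477) / 0.04
= 452 * 16.663063
= 7531.7046


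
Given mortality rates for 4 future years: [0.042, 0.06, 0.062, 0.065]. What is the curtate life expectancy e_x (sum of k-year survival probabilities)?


e_x = sum_{k=1}^{n} k_p_x
k_p_x values:
  1_p_x = 0.958
  2_p_x = 0.90052
  3_p_x = 0.844688
  4_p_x = 0.789783
e_x = 3.493


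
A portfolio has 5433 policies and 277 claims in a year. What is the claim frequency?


frequency = claims / policies
= 277 / 5433
= 0.051


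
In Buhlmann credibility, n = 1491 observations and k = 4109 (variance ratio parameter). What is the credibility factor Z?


Z = n / (n + k)
= 1491 / (1491 + 4109)
= 1491 / 5600
= 0.2662


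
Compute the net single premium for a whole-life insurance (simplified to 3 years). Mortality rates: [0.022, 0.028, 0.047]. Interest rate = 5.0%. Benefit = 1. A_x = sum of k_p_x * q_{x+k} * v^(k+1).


v = 0.952381
Year 0: k_p_x=1.0, q=0.022, term=0.020952
Year 1: k_p_x=0.978, q=0.028, term=0.024838
Year 2: k_p_x=0.950616, q=0.047, term=0.038595
A_x = 0.0844


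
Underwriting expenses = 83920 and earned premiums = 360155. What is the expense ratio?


Expense ratio = expenses / premiums
= 83920 / 360155
= 0.233


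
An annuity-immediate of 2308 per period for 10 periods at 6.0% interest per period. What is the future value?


FV = PMT * ((1+i)^n - 1) / i
= 2308 * ((1.06)^10 - 1) / 0.06
= 2308 * (1.790848 - 1) / 0.06
= 30421.2747


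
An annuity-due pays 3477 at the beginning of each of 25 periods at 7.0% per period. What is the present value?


PV_due = PMT * (1-(1+i)^(-n))/i * (1+i)
PV_immediate = 40519.5087
PV_due = 40519.5087 * 1.07
= 43355.8743


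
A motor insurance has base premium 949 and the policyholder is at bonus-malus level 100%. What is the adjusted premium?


adjusted = base * BM_level / 100
= 949 * 100 / 100
= 949 * 1.0
= 949.0


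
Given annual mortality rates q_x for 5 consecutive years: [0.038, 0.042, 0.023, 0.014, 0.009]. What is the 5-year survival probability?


p_k = 1 - q_k for each year
Survival = product of (1 - q_k)
= 0.962 * 0.958 * 0.977 * 0.986 * 0.991
= 0.8798


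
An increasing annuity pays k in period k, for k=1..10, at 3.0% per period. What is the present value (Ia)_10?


(Ia)_n = sum_{k=1}^{n} k * v^k, v = 1/(1+i)
v = 0.970874
Sum computed term by term:
(Ia)_10 = 44.839


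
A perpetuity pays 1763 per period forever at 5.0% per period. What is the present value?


PV = PMT / i
= 1763 / 0.05
= 35260.0


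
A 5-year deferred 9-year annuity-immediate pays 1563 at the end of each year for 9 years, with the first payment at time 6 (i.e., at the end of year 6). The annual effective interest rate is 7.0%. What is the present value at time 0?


PV at time 5 of the 9-year annuity-immediate:
a_n = 1563 * (1-(1+0.07)^(-9))/0.07 = 10183.308
Discount back 5 years to time 0:
PV = 10183.308 * (1+0.07)^(-5)
= 10183.308 * 0.712986
= 7260.5579


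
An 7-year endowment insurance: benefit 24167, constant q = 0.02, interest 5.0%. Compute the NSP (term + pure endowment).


Term component = 2644.8323
Pure endowment = 7_p_x * v^7 * benefit = 0.868126 * 0.710681 * 24167 = 14910.087
NSP = 17554.9193


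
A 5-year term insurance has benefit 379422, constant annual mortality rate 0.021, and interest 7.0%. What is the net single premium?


NSP = benefit * sum_{k=0}^{n-1} k_p_x * q * v^(k+1)
With constant q=0.021, v=0.934579
Sum = 0.0828
NSP = 379422 * 0.0828
= 31416.005


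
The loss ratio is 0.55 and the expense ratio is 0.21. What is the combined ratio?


Combined ratio = loss ratio + expense ratio
= 0.55 + 0.21
= 0.76


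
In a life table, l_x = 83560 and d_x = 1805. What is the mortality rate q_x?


q_x = d_x / l_x
= 1805 / 83560
= 0.0216


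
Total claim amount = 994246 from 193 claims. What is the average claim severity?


severity = total / number
= 994246 / 193
= 5151.5337


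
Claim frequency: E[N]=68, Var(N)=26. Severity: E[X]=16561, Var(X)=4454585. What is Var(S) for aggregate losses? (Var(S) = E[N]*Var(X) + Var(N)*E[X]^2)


Var(S) = E[N]*Var(X) + Var(N)*E[X]^2
= 68*4454585 + 26*16561^2
= 302911780 + 7130934746
= 7.4338e+09


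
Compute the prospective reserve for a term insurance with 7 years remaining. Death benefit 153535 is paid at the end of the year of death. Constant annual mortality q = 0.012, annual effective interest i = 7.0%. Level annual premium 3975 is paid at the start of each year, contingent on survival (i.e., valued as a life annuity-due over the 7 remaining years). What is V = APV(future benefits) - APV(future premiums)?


v = 1/(1+i) = 0.934579
APV(future benefits) per unit = sum_{k=0}^{6} k_p_x * q * v^(k+1) = 0.062592
APV(future benefits) = 153535 * 0.062592 = 9610.1359
Life annuity-due factor ä_{x:7} = sum_{k=0}^{6} k_p_x * v^k = 5.581162
APV(future premiums) = 3975 * 5.581162 = 22185.1209
V = 9610.1359 - 22185.1209
= -12574.985


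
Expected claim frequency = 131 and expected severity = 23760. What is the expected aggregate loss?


E[S] = E[N] * E[X]
= 131 * 23760
= 3.1126e+06


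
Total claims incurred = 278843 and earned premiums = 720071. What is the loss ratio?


Loss ratio = claims / premiums
= 278843 / 720071
= 0.3872


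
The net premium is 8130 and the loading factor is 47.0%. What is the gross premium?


Gross = net * (1 + loading)
= 8130 * (1 + 0.47)
= 8130 * 1.47
= 11951.1


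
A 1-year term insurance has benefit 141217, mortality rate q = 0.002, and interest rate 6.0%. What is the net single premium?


NSP = benefit * q * v
v = 1/(1+i) = 0.943396
NSP = 141217 * 0.002 * 0.943396
= 266.4472


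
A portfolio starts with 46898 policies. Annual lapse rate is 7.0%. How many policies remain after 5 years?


remaining = initial * (1 - lapse)^years
= 46898 * (1 - 0.07)^5
= 46898 * 0.695688
= 32626.3931


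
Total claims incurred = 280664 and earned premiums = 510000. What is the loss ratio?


Loss ratio = claims / premiums
= 280664 / 510000
= 0.5503


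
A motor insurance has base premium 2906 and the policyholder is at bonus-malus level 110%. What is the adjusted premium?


adjusted = base * BM_level / 100
= 2906 * 110 / 100
= 2906 * 1.1
= 3196.6


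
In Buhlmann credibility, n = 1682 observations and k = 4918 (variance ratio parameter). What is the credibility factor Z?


Z = n / (n + k)
= 1682 / (1682 + 4918)
= 1682 / 6600
= 0.2548


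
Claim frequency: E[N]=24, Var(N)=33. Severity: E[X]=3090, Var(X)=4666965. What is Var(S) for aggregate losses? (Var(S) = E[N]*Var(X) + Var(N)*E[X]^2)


Var(S) = E[N]*Var(X) + Var(N)*E[X]^2
= 24*4666965 + 33*3090^2
= 112007160 + 315087300
= 4.2709e+08


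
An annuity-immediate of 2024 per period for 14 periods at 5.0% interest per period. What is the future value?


FV = PMT * ((1+i)^n - 1) / i
= 2024 * ((1.05)^14 - 1) / 0.05
= 2024 * (1.979932 - 1) / 0.05
= 39667.6311


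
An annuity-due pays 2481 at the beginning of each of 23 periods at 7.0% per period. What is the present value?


PV_due = PMT * (1-(1+i)^(-n))/i * (1+i)
PV_immediate = 27966.2969
PV_due = 27966.2969 * 1.07
= 29923.9377


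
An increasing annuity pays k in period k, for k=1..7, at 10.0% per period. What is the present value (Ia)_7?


(Ia)_n = sum_{k=1}^{n} k * v^k, v = 1/(1+i)
v = 0.909091
Sum computed term by term:
(Ia)_7 = 17.6315


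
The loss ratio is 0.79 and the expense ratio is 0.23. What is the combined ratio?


Combined ratio = loss ratio + expense ratio
= 0.79 + 0.23
= 1.02


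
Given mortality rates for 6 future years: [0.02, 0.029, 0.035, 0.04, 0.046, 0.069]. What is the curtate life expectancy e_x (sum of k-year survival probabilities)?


e_x = sum_{k=1}^{n} k_p_x
k_p_x values:
  1_p_x = 0.98
  2_p_x = 0.95158
  3_p_x = 0.918275
  4_p_x = 0.881544
  5_p_x = 0.840993
  6_p_x = 0.782964
e_x = 5.3554


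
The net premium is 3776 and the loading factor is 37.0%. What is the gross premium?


Gross = net * (1 + loading)
= 3776 * (1 + 0.37)
= 3776 * 1.37
= 5173.12


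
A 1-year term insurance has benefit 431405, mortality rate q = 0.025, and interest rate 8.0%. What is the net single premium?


NSP = benefit * q * v
v = 1/(1+i) = 0.925926
NSP = 431405 * 0.025 * 0.925926
= 9986.2269


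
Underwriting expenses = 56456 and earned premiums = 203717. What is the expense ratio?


Expense ratio = expenses / premiums
= 56456 / 203717
= 0.2771


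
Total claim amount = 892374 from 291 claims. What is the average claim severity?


severity = total / number
= 892374 / 291
= 3066.5773


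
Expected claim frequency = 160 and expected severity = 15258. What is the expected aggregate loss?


E[S] = E[N] * E[X]
= 160 * 15258
= 2.4413e+06


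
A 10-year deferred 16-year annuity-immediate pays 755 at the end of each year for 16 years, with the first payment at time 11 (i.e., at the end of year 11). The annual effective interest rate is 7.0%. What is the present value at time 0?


PV at time 10 of the 16-year annuity-immediate:
a_n = 755 * (1-(1+0.07)^(-16))/0.07 = 7132.2197
Discount back 10 years to time 0:
PV = 7132.2197 * (1+0.07)^(-10)
= 7132.2197 * 0.508349
= 3625.6588


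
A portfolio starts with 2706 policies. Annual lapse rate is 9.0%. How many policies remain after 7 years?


remaining = initial * (1 - lapse)^years
= 2706 * (1 - 0.09)^7
= 2706 * 0.516761
= 1398.3553


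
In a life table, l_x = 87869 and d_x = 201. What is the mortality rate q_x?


q_x = d_x / l_x
= 201 / 87869
= 0.0023


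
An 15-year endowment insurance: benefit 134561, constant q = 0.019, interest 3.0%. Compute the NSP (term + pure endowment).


Term component = 27060.5412
Pure endowment = 15_p_x * v^15 * benefit = 0.749955 * 0.641862 * 134561 = 64773.2884
NSP = 91833.8297


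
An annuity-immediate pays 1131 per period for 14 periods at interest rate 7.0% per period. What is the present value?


PV = PMT * (1 - (1+i)^(-n)) / i
= 1131 * (1 - (1+0.07)^(-14)) / 0.07
= 1131 * (1 - 0.387817) / 0.07
= 1131 * 8.745468
= 9891.1243


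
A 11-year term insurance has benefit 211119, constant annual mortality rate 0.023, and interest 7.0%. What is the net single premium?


NSP = benefit * sum_{k=0}^{n-1} k_p_x * q * v^(k+1)
With constant q=0.023, v=0.934579
Sum = 0.156349
NSP = 211119 * 0.156349
= 33008.2631


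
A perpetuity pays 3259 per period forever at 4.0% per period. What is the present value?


PV = PMT / i
= 3259 / 0.04
= 81475.0


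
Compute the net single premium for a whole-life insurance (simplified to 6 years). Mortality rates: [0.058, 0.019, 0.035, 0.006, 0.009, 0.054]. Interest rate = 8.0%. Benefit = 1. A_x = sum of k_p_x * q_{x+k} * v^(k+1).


v = 0.925926
Year 0: k_p_x=1.0, q=0.058, term=0.053704
Year 1: k_p_x=0.942, q=0.019, term=0.015345
Year 2: k_p_x=0.924102, q=0.035, term=0.025675
Year 3: k_p_x=0.891758, q=0.006, term=0.003933
Year 4: k_p_x=0.886408, q=0.009, term=0.005429
Year 5: k_p_x=0.87843, q=0.054, term=0.029892
A_x = 0.134


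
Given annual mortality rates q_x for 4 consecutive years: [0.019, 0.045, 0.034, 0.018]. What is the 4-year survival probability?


p_k = 1 - q_k for each year
Survival = product of (1 - q_k)
= 0.981 * 0.955 * 0.966 * 0.982
= 0.8887


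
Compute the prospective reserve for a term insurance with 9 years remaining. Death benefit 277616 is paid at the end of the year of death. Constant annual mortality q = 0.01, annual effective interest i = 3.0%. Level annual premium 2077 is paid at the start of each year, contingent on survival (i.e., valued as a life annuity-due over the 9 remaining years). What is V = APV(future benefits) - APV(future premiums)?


v = 1/(1+i) = 0.970874
APV(future benefits) per unit = sum_{k=0}^{8} k_p_x * q * v^(k+1) = 0.074966
APV(future benefits) = 277616 * 0.074966 = 20811.8371
Life annuity-due factor ä_{x:9} = sum_{k=0}^{8} k_p_x * v^k = 7.721526
APV(future premiums) = 2077 * 7.721526 = 16037.61
V = 20811.8371 - 16037.61
= 4774.2272


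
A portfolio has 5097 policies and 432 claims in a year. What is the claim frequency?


frequency = claims / policies
= 432 / 5097
= 0.0848


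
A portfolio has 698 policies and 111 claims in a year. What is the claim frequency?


frequency = claims / policies
= 111 / 698
= 0.159


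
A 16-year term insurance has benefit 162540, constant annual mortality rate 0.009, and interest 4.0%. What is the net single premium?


NSP = benefit * sum_{k=0}^{n-1} k_p_x * q * v^(k+1)
With constant q=0.009, v=0.961538
Sum = 0.098816
NSP = 162540 * 0.098816
= 16061.5083


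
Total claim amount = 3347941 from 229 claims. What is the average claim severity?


severity = total / number
= 3347941 / 229
= 14619.8297


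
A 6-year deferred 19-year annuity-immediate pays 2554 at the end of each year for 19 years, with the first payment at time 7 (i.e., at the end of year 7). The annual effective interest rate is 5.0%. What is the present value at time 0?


PV at time 6 of the 19-year annuity-immediate:
a_n = 2554 * (1-(1+0.05)^(-19))/0.05 = 30865.9095
Discount back 6 years to time 0:
PV = 30865.9095 * (1+0.05)^(-6)
= 30865.9095 * 0.746215
= 23032.6169


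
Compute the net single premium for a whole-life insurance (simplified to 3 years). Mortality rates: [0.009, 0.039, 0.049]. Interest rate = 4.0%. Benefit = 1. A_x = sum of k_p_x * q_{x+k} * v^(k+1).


v = 0.961538
Year 0: k_p_x=1.0, q=0.009, term=0.008654
Year 1: k_p_x=0.991, q=0.039, term=0.035733
Year 2: k_p_x=0.952351, q=0.049, term=0.041485
A_x = 0.0859


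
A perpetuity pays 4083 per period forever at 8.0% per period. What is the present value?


PV = PMT / i
= 4083 / 0.08
= 51037.5


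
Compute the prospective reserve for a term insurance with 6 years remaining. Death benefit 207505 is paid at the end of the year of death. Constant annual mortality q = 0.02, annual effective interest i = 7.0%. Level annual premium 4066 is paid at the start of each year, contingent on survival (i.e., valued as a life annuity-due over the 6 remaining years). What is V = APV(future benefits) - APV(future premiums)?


v = 1/(1+i) = 0.934579
APV(future benefits) per unit = sum_{k=0}^{5} k_p_x * q * v^(k+1) = 0.09105
APV(future benefits) = 207505 * 0.09105 = 18893.368
Life annuity-due factor ä_{x:6} = sum_{k=0}^{5} k_p_x * v^k = 4.871185
APV(future premiums) = 4066 * 4.871185 = 19806.2371
V = 18893.368 - 19806.2371
= -912.8691


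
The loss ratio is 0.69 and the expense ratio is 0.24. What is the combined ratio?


Combined ratio = loss ratio + expense ratio
= 0.69 + 0.24
= 0.93


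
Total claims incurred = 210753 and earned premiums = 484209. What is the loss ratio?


Loss ratio = claims / premiums
= 210753 / 484209
= 0.4353


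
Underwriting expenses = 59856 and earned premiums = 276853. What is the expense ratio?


Expense ratio = expenses / premiums
= 59856 / 276853
= 0.2162


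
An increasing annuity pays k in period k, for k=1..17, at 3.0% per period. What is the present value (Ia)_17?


(Ia)_n = sum_{k=1}^{n} k * v^k, v = 1/(1+i)
v = 0.970874
Sum computed term by term:
(Ia)_17 = 109.1941


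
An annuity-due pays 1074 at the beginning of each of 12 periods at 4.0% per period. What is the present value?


PV_due = PMT * (1-(1+i)^(-n))/i * (1+i)
PV_immediate = 10079.5692
PV_due = 10079.5692 * 1.04
= 10482.752


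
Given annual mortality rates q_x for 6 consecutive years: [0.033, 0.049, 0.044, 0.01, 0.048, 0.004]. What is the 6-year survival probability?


p_k = 1 - q_k for each year
Survival = product of (1 - q_k)
= 0.967 * 0.951 * 0.956 * 0.99 * 0.952 * 0.996
= 0.8253


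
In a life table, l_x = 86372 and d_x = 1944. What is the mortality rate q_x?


q_x = d_x / l_x
= 1944 / 86372
= 0.0225


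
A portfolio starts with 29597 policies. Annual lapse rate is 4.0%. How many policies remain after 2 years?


remaining = initial * (1 - lapse)^years
= 29597 * (1 - 0.04)^2
= 29597 * 0.9216
= 27276.5952


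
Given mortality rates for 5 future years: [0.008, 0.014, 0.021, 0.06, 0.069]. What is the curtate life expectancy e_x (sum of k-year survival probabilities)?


e_x = sum_{k=1}^{n} k_p_x
k_p_x values:
  1_p_x = 0.992
  2_p_x = 0.978112
  3_p_x = 0.957572
  4_p_x = 0.900117
  5_p_x = 0.838009
e_x = 4.6658


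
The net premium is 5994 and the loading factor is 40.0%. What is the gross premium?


Gross = net * (1 + loading)
= 5994 * (1 + 0.4)
= 5994 * 1.4
= 8391.6


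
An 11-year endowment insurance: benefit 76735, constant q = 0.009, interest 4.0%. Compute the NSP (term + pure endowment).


Term component = 5805.5414
Pure endowment = 11_p_x * v^11 * benefit = 0.905337 * 0.649581 * 76735 = 45127.0521
NSP = 50932.5936


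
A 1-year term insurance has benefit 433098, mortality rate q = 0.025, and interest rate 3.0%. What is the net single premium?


NSP = benefit * q * v
v = 1/(1+i) = 0.970874
NSP = 433098 * 0.025 * 0.970874
= 10512.0874


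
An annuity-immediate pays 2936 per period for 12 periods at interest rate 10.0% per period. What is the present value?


PV = PMT * (1 - (1+i)^(-n)) / i
= 2936 * (1 - (1+0.1)^(-12)) / 0.1
= 2936 * (1 - 0.318631) / 0.1
= 2936 * 6.813692
= 20004.9992


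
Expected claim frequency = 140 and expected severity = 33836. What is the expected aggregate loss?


E[S] = E[N] * E[X]
= 140 * 33836
= 4.7370e+06


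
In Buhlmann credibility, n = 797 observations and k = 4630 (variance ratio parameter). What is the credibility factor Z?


Z = n / (n + k)
= 797 / (797 + 4630)
= 797 / 5427
= 0.1469


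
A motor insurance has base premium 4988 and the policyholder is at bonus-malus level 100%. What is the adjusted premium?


adjusted = base * BM_level / 100
= 4988 * 100 / 100
= 4988 * 1.0
= 4988.0


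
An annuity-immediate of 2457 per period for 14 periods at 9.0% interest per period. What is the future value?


FV = PMT * ((1+i)^n - 1) / i
= 2457 * ((1.09)^14 - 1) / 0.09
= 2457 * (3.341727 - 1) / 0.09
= 63929.1478


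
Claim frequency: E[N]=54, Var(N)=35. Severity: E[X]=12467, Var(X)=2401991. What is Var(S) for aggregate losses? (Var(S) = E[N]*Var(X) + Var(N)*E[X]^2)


Var(S) = E[N]*Var(X) + Var(N)*E[X]^2
= 54*2401991 + 35*12467^2
= 129707514 + 5439913115
= 5.5696e+09


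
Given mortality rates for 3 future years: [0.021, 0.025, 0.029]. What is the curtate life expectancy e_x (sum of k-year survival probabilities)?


e_x = sum_{k=1}^{n} k_p_x
k_p_x values:
  1_p_x = 0.979
  2_p_x = 0.954525
  3_p_x = 0.926844
e_x = 2.8604


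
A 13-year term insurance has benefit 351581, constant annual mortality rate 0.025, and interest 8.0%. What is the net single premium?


NSP = benefit * sum_{k=0}^{n-1} k_p_x * q * v^(k+1)
With constant q=0.025, v=0.925926
Sum = 0.175101
NSP = 351581 * 0.175101
= 61562.1304


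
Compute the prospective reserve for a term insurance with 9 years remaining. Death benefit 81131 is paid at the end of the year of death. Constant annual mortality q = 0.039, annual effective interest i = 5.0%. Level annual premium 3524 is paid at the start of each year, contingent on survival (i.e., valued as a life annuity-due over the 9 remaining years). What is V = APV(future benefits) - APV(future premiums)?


v = 1/(1+i) = 0.952381
APV(future benefits) per unit = sum_{k=0}^{8} k_p_x * q * v^(k+1) = 0.240741
APV(future benefits) = 81131 * 0.240741 = 19531.5757
Life annuity-due factor ä_{x:9} = sum_{k=0}^{8} k_p_x * v^k = 6.481494
APV(future premiums) = 3524 * 6.481494 = 22840.786
V = 19531.5757 - 22840.786
= -3309.2103


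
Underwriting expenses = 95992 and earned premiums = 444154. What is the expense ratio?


Expense ratio = expenses / premiums
= 95992 / 444154
= 0.2161


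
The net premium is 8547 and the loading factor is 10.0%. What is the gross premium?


Gross = net * (1 + loading)
= 8547 * (1 + 0.1)
= 8547 * 1.1
= 9401.7


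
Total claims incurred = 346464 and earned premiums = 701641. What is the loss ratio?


Loss ratio = claims / premiums
= 346464 / 701641
= 0.4938


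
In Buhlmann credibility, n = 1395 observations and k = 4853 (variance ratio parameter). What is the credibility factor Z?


Z = n / (n + k)
= 1395 / (1395 + 4853)
= 1395 / 6248
= 0.2233


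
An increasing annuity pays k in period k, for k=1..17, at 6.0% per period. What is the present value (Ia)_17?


(Ia)_n = sum_{k=1}^{n} k * v^k, v = 1/(1+i)
v = 0.943396
Sum computed term by term:
(Ia)_17 = 79.8783


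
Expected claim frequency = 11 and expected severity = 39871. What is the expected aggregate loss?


E[S] = E[N] * E[X]
= 11 * 39871
= 438581


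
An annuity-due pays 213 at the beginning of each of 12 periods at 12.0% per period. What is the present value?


PV_due = PMT * (1-(1+i)^(-n))/i * (1+i)
PV_immediate = 1319.4017
PV_due = 1319.4017 * 1.12
= 1477.7299


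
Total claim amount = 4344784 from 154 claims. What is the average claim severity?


severity = total / number
= 4344784 / 154
= 28212.8831


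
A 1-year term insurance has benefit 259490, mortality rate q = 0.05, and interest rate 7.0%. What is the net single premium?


NSP = benefit * q * v
v = 1/(1+i) = 0.934579
NSP = 259490 * 0.05 * 0.934579
= 12125.7009


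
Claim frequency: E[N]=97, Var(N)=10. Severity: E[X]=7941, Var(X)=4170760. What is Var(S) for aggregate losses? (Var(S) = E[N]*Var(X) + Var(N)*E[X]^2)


Var(S) = E[N]*Var(X) + Var(N)*E[X]^2
= 97*4170760 + 10*7941^2
= 404563720 + 630594810
= 1.0352e+09


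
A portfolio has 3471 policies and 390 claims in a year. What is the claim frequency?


frequency = claims / policies
= 390 / 3471
= 0.1124


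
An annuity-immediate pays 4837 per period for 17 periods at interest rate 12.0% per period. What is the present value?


PV = PMT * (1 - (1+i)^(-n)) / i
= 4837 * (1 - (1+0.12)^(-17)) / 0.12
= 4837 * (1 - 0.145644) / 0.12
= 4837 * 7.11963
= 34437.6527


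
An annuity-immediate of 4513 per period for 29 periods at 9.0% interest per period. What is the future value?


FV = PMT * ((1+i)^n - 1) / i
= 4513 * ((1.09)^29 - 1) / 0.09
= 4513 * (12.172182 - 1) / 0.09
= 560222.8637


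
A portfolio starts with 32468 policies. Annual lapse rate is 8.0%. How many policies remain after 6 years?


remaining = initial * (1 - lapse)^years
= 32468 * (1 - 0.08)^6
= 32468 * 0.606355
= 19687.1342


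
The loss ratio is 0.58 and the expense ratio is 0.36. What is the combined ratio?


Combined ratio = loss ratio + expense ratio
= 0.58 + 0.36
= 0.94


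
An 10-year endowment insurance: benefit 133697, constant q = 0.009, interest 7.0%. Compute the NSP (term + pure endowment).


Term component = 8157.7795
Pure endowment = 10_p_x * v^10 * benefit = 0.913559 * 0.508349 * 133697 = 62089.8242
NSP = 70247.6037


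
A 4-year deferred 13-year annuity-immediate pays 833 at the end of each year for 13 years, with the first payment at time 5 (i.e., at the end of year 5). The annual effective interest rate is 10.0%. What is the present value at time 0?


PV at time 4 of the 13-year annuity-immediate:
a_n = 833 * (1-(1+0.1)^(-13))/0.1 = 5917.0957
Discount back 4 years to time 0:
PV = 5917.0957 * (1+0.1)^(-4)
= 5917.0957 * 0.683013
= 4041.456


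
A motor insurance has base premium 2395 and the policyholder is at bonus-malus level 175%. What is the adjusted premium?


adjusted = base * BM_level / 100
= 2395 * 175 / 100
= 2395 * 1.75
= 4191.25


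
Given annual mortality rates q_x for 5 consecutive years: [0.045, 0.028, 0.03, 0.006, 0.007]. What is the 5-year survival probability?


p_k = 1 - q_k for each year
Survival = product of (1 - q_k)
= 0.955 * 0.972 * 0.97 * 0.994 * 0.993
= 0.8887


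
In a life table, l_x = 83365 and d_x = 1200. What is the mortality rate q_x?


q_x = d_x / l_x
= 1200 / 83365
= 0.0144


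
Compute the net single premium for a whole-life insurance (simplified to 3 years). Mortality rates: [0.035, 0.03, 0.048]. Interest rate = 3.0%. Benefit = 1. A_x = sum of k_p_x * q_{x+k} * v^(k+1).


v = 0.970874
Year 0: k_p_x=1.0, q=0.035, term=0.033981
Year 1: k_p_x=0.965, q=0.03, term=0.027288
Year 2: k_p_x=0.93605, q=0.048, term=0.041118
A_x = 0.1024


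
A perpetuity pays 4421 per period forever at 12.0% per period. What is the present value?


PV = PMT / i
= 4421 / 0.12
= 36841.6667


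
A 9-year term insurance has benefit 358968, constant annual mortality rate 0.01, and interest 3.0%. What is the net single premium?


NSP = benefit * sum_{k=0}^{n-1} k_p_x * q * v^(k+1)
With constant q=0.01, v=0.970874
Sum = 0.074966
NSP = 358968 * 0.074966
= 26910.4935


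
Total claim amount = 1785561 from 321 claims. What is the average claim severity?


severity = total / number
= 1785561 / 321
= 5562.4953


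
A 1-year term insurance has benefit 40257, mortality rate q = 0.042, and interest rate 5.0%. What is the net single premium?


NSP = benefit * q * v
v = 1/(1+i) = 0.952381
NSP = 40257 * 0.042 * 0.952381
= 1610.28


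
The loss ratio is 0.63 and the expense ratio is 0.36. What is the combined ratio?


Combined ratio = loss ratio + expense ratio
= 0.63 + 0.36
= 0.99


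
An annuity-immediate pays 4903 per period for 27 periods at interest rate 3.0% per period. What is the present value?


PV = PMT * (1 - (1+i)^(-n)) / i
= 4903 * (1 - (1+0.03)^(-27)) / 0.03
= 4903 * (1 - 0.450189) / 0.03
= 4903 * 18.327031
= 89857.4353


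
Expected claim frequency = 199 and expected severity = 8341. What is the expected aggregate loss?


E[S] = E[N] * E[X]
= 199 * 8341
= 1.6599e+06


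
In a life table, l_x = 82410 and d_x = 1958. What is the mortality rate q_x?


q_x = d_x / l_x
= 1958 / 82410
= 0.0238


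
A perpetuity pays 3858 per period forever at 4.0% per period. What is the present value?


PV = PMT / i
= 3858 / 0.04
= 96450.0


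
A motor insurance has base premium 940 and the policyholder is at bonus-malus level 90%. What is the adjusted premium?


adjusted = base * BM_level / 100
= 940 * 90 / 100
= 940 * 0.9
= 846.0


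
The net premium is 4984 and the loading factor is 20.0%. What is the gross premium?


Gross = net * (1 + loading)
= 4984 * (1 + 0.2)
= 4984 * 1.2
= 5980.8


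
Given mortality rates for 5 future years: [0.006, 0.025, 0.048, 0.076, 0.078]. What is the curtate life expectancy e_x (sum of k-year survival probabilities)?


e_x = sum_{k=1}^{n} k_p_x
k_p_x values:
  1_p_x = 0.994
  2_p_x = 0.96915
  3_p_x = 0.922631
  4_p_x = 0.852511
  5_p_x = 0.786015
e_x = 4.5243


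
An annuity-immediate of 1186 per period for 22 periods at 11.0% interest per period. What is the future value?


FV = PMT * ((1+i)^n - 1) / i
= 1186 * ((1.11)^22 - 1) / 0.11
= 1186 * (9.933574 - 1) / 0.11
= 96320.1711


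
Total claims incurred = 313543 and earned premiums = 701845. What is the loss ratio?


Loss ratio = claims / premiums
= 313543 / 701845
= 0.4467


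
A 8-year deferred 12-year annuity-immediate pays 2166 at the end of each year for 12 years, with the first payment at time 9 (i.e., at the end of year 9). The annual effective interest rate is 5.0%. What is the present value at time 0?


PV at time 8 of the 12-year annuity-immediate:
a_n = 2166 * (1-(1+0.05)^(-12))/0.05 = 19197.803
Discount back 8 years to time 0:
PV = 19197.803 * (1+0.05)^(-8)
= 19197.803 * 0.676839
= 12993.8288


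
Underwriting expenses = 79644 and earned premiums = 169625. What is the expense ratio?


Expense ratio = expenses / premiums
= 79644 / 169625
= 0.4695


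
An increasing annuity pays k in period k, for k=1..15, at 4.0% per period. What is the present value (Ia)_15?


(Ia)_n = sum_{k=1}^{n} k * v^k, v = 1/(1+i)
v = 0.961538
Sum computed term by term:
(Ia)_15 = 80.8539


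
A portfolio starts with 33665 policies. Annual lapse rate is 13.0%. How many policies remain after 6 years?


remaining = initial * (1 - lapse)^years
= 33665 * (1 - 0.13)^6
= 33665 * 0.433626
= 14598.0261


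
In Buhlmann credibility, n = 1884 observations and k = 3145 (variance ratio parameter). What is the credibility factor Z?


Z = n / (n + k)
= 1884 / (1884 + 3145)
= 1884 / 5029
= 0.3746


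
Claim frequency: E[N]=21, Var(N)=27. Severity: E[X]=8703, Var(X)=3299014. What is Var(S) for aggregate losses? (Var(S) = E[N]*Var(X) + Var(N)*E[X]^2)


Var(S) = E[N]*Var(X) + Var(N)*E[X]^2
= 21*3299014 + 27*8703^2
= 69279294 + 2045039643
= 2.1143e+09


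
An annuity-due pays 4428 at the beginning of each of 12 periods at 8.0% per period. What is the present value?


PV_due = PMT * (1-(1+i)^(-n))/i * (1+i)
PV_immediate = 33369.7535
PV_due = 33369.7535 * 1.08
= 36039.3337


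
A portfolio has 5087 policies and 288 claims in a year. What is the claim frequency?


frequency = claims / policies
= 288 / 5087
= 0.0566


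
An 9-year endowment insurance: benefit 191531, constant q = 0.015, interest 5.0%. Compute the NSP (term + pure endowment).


Term component = 19331.5473
Pure endowment = 9_p_x * v^9 * benefit = 0.872823 * 0.644609 * 191531 = 107760.9618
NSP = 127092.5091


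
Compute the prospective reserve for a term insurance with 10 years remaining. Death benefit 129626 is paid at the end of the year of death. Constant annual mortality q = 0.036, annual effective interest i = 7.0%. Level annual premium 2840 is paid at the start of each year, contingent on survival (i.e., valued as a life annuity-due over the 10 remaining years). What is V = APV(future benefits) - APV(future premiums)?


v = 1/(1+i) = 0.934579
APV(future benefits) per unit = sum_{k=0}^{9} k_p_x * q * v^(k+1) = 0.219968
APV(future benefits) = 129626 * 0.219968 = 28513.5845
Life annuity-due factor ä_{x:10} = sum_{k=0}^{9} k_p_x * v^k = 6.537941
APV(future premiums) = 2840 * 6.537941 = 18567.7515
V = 28513.5845 - 18567.7515
= 9945.8331


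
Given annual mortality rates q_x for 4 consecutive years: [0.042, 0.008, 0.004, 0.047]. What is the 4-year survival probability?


p_k = 1 - q_k for each year
Survival = product of (1 - q_k)
= 0.958 * 0.992 * 0.996 * 0.953
= 0.902


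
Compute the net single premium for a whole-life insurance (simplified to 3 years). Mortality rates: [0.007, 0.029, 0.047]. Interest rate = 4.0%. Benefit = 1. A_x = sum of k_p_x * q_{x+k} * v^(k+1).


v = 0.961538
Year 0: k_p_x=1.0, q=0.007, term=0.006731
Year 1: k_p_x=0.993, q=0.029, term=0.026624
Year 2: k_p_x=0.964203, q=0.047, term=0.040287
A_x = 0.0736


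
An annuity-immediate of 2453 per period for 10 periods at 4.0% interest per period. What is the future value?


FV = PMT * ((1+i)^n - 1) / i
= 2453 * ((1.04)^10 - 1) / 0.04
= 2453 * (1.480244 - 1) / 0.04
= 29450.9808


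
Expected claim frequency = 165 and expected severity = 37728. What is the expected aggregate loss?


E[S] = E[N] * E[X]
= 165 * 37728
= 6.2251e+06


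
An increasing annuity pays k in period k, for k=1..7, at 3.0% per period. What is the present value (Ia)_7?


(Ia)_n = sum_{k=1}^{n} k * v^k, v = 1/(1+i)
v = 0.970874
Sum computed term by term:
(Ia)_7 = 24.185


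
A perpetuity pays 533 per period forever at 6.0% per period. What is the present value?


PV = PMT / i
= 533 / 0.06
= 8883.3333


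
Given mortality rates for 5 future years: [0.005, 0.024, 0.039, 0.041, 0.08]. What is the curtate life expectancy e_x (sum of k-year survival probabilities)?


e_x = sum_{k=1}^{n} k_p_x
k_p_x values:
  1_p_x = 0.995
  2_p_x = 0.97112
  3_p_x = 0.933246
  4_p_x = 0.894983
  5_p_x = 0.823385
e_x = 4.6177


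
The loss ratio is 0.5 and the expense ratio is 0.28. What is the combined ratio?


Combined ratio = loss ratio + expense ratio
= 0.5 + 0.28
= 0.78


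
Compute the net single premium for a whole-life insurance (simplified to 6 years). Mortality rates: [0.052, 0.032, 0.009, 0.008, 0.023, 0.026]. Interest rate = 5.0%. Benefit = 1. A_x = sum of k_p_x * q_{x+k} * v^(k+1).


v = 0.952381
Year 0: k_p_x=1.0, q=0.052, term=0.049524
Year 1: k_p_x=0.948, q=0.032, term=0.027516
Year 2: k_p_x=0.917664, q=0.009, term=0.007134
Year 3: k_p_x=0.909405, q=0.008, term=0.005985
Year 4: k_p_x=0.90213, q=0.023, term=0.016257
Year 5: k_p_x=0.881381, q=0.026, term=0.0171
A_x = 0.1235


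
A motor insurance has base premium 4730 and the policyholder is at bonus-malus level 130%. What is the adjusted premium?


adjusted = base * BM_level / 100
= 4730 * 130 / 100
= 4730 * 1.3
= 6149.0


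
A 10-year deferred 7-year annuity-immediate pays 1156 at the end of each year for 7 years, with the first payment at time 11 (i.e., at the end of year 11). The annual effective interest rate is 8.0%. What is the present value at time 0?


PV at time 10 of the 7-year annuity-immediate:
a_n = 1156 * (1-(1+0.08)^(-7))/0.08 = 6018.5638
Discount back 10 years to time 0:
PV = 6018.5638 * (1+0.08)^(-10)
= 6018.5638 * 0.463193
= 2787.7596


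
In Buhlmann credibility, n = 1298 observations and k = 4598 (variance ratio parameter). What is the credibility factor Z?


Z = n / (n + k)
= 1298 / (1298 + 4598)
= 1298 / 5896
= 0.2201


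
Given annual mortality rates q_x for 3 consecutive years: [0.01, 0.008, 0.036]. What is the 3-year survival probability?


p_k = 1 - q_k for each year
Survival = product of (1 - q_k)
= 0.99 * 0.992 * 0.964
= 0.9467


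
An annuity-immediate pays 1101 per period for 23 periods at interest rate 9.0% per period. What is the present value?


PV = PMT * (1 - (1+i)^(-n)) / i
= 1101 * (1 - (1+0.09)^(-23)) / 0.09
= 1101 * (1 - 0.137781) / 0.09
= 1101 * 9.580207
= 10547.8077


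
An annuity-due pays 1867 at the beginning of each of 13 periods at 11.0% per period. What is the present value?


PV_due = PMT * (1-(1+i)^(-n))/i * (1+i)
PV_immediate = 12602.008
PV_due = 12602.008 * 1.11
= 13988.2289


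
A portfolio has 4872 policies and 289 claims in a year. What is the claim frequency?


frequency = claims / policies
= 289 / 4872
= 0.0593


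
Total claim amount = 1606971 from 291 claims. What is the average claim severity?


severity = total / number
= 1606971 / 291
= 5522.2371


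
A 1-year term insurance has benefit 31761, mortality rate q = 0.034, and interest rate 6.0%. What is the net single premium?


NSP = benefit * q * v
v = 1/(1+i) = 0.943396
NSP = 31761 * 0.034 * 0.943396
= 1018.7491


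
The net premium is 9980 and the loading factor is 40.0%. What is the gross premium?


Gross = net * (1 + loading)
= 9980 * (1 + 0.4)
= 9980 * 1.4
= 13972.0


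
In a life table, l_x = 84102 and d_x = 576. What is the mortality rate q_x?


q_x = d_x / l_x
= 576 / 84102
= 0.0068


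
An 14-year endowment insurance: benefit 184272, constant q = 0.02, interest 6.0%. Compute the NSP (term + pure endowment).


Term component = 30711.8515
Pure endowment = 14_p_x * v^14 * benefit = 0.753642 * 0.442301 * 184272 = 61424.5941
NSP = 92136.4456


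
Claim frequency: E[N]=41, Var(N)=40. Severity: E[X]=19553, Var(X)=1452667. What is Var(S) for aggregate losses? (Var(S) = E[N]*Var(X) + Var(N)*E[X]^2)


Var(S) = E[N]*Var(X) + Var(N)*E[X]^2
= 41*1452667 + 40*19553^2
= 59559347 + 15292792360
= 1.5352e+10


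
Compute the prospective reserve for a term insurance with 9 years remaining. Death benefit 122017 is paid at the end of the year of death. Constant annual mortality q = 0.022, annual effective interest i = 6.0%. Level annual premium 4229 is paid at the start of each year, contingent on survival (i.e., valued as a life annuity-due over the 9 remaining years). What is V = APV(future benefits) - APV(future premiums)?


v = 1/(1+i) = 0.943396
APV(future benefits) per unit = sum_{k=0}^{8} k_p_x * q * v^(k+1) = 0.138304
APV(future benefits) = 122017 * 0.138304 = 16875.4322
Life annuity-due factor ä_{x:9} = sum_{k=0}^{8} k_p_x * v^k = 6.663735
APV(future premiums) = 4229 * 6.663735 = 28180.9371
V = 16875.4322 - 28180.9371
= -11305.5049


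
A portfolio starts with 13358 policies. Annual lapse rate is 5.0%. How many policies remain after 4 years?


remaining = initial * (1 - lapse)^years
= 13358 * (1 - 0.05)^4
= 13358 * 0.814506
= 10880.1745
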